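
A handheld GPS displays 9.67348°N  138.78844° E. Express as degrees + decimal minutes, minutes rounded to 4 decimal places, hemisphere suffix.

Latitude: fractional part 0.673480 → 40.408800 minutes
Longitude: 138° + 0.788440 × 60 = 138° 47.306400′

9° 40.4088′ N, 138° 47.3064′ E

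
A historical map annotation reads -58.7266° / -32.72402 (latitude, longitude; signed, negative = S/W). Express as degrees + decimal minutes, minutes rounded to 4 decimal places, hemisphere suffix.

58° 43.5960′ S, 32° 43.4412′ W

Latitude is negative → S; |value| = 58.726600
φ: fractional part 0.726600 → 43.596000 minutes
Longitude is negative → W; |value| = 32.724020
Lon: minutes = (32.724020 − 32) × 60 = 43.441200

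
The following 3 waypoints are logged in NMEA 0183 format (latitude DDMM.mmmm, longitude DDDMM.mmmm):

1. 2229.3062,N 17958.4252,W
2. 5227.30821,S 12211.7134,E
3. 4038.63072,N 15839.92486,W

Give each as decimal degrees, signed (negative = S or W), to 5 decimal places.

Point 1:
  Lat: split at 2 digits → 22° and 29.3062′; 22 + 29.3062/60 = 22.488437
  N → positive
  Lon: degrees = first 3 digits = 179, minutes = 58.4252; 179 + 58.4252/60 = 179.973753
  hemisphere W, so the sign is −
Point 2:
  Latitude: split at 2 digits → 52° and 27.30821′; 52 + 27.30821/60 = 52.455137
  S → negative
  Lon: degrees = first 3 digits = 122, minutes = 11.7134; 122 + 11.7134/60 = 122.195223
  E ⇒ keep positive
Point 3:
  φ: degrees = first 2 digits = 40, minutes = 38.63072; 40 + 38.63072/60 = 40.643845
  N → positive
  λ: split at 3 digits → 158° and 39.92486′; 158 + 39.92486/60 = 158.665414
  hemisphere W, so the sign is −

1. 22.48844, -179.97375
2. -52.45514, 122.19522
3. 40.64385, -158.66541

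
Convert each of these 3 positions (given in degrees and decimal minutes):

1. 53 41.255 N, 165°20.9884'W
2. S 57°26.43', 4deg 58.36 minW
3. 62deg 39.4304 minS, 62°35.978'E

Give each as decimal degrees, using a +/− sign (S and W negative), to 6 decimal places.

1. 53.687583, -165.349807
2. -57.440500, -4.972667
3. -62.657173, 62.599633

Point 1:
  Lat: 53 + 41.255/60 = 53.6875833
  N → positive
  Longitude: 165 + 20.9884/60 = 165.3498067
  W → negative
Point 2:
  Lat: 57 + 26.43/60 = 57.4405000
  hemisphere S, so the sign is −
  λ: 4 + 58.36/60 = 4.9726667
  W ⇒ negate
Point 3:
  φ: 62 + 39.4304/60 = 62.6571733
  S ⇒ negate
  Longitude: 35.978′ = 0.599633°; total 62.5996333
  E → positive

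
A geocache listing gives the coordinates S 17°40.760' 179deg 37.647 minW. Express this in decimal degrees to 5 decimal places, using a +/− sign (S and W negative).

-17.67933, -179.62745

Latitude: 17 + 40.76/60 = 17.679333
S ⇒ negate
Longitude: 179 + 37.647/60 = 179.627450
W ⇒ negate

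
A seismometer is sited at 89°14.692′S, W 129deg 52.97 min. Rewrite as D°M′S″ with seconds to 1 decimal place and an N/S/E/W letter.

89°14′41.5″ S, 129°52′58.2″ W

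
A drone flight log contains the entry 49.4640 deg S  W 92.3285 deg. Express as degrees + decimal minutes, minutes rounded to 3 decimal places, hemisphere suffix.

49° 27.840′ S, 92° 19.710′ W

φ: 49° + 0.464000 × 60 = 49° 27.84000′
λ: 92° + 0.328500 × 60 = 92° 19.71000′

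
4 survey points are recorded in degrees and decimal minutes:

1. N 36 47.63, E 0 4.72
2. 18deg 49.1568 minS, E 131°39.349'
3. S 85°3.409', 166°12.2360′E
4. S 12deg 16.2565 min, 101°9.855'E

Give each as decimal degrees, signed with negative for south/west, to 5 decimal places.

Point 1:
  φ: 36 + 47.63/60 = 36.793833
  N → positive
  Lon: 4.72′ = 0.078667°; total 0.078667
  E ⇒ keep positive
Point 2:
  φ: 49.1568′ = 0.819280°; total 18.819280
  S ⇒ negate
  Lon: 39.349′ = 0.655817°; total 131.655817
  E ⇒ keep positive
Point 3:
  Lat: 3.409′ = 0.056817°; total 85.056817
  S → negative
  Longitude: 12.236′ = 0.203933°; total 166.203933
  E ⇒ keep positive
Point 4:
  Latitude: 12 + 16.2565/60 = 12.270942
  hemisphere S, so the sign is −
  λ: 101 + 9.855/60 = 101.164250
  E ⇒ keep positive

1. 36.79383, 0.07867
2. -18.81928, 131.65582
3. -85.05682, 166.20393
4. -12.27094, 101.16425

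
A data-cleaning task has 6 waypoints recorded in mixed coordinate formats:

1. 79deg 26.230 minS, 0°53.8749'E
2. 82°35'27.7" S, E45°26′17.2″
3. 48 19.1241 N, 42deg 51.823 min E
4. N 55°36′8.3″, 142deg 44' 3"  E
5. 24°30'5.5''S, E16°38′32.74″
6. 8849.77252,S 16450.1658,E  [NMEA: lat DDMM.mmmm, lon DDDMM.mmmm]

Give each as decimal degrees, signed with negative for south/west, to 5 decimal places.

1. -79.43717, 0.89792
2. -82.59103, 45.43811
3. 48.31874, 42.86372
4. 55.60231, 142.73417
5. -24.50153, 16.64243
6. -88.82954, 164.83610

Point 1:
  φ: 79 + 26.23/60 = 79.437167
  S → negative
  Longitude: 53.8749′ = 0.897915°; total 0.897915
  E ⇒ keep positive
Point 2:
  Latitude: 82 + 35/60 + 27.7/3600 = 82.591028
  hemisphere S, so the sign is −
  Lon: 45° + 26/60 + 17.2/3600 = 45 + 0.433333 + 0.004778 = 45.438111
  E ⇒ keep positive
Point 3:
  φ: 48 + 19.1241/60 = 48.318735
  N ⇒ keep positive
  λ: 42 + 51.823/60 = 42.863717
  E → positive
Point 4:
  Lat: 55° + 36/60 + 8.3/3600 = 55 + 0.600000 + 0.002306 = 55.602306
  N ⇒ keep positive
  λ: 142 + 44/60 + 3/3600 = 142.734167
  E → positive
Point 5:
  Lat: 30′ + 5.5″ = 30.09167′; 24 + 30.09167/60 = 24.501528
  hemisphere S, so the sign is −
  Longitude: 38′ + 32.74″ = 38.54567′; 16 + 38.54567/60 = 16.642428
  E → positive
Point 6:
  Lat: degrees = first 2 digits = 88, minutes = 49.77252; 88 + 49.77252/60 = 88.829542
  S → negative
  Longitude: split at 3 digits → 164° and 50.1658′; 164 + 50.1658/60 = 164.836097
  E ⇒ keep positive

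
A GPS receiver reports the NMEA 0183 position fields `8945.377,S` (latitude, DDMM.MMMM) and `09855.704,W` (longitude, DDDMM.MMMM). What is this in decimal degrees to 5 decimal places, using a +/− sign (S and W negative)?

-89.75628, -98.92840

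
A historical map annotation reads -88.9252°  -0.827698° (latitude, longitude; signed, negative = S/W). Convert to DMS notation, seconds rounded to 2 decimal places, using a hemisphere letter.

88°55′30.72″ S, 0°49′39.71″ W

Latitude is negative → S; |value| = 88.925200
Latitude: whole degrees 88; 55.51200′ → 55′ and 30.7200″
Longitude is negative → W; |value| = 0.827698
Lon: 0.827698 × 60 = 49.66188′ → 49′, remainder × 60 = 39.7128″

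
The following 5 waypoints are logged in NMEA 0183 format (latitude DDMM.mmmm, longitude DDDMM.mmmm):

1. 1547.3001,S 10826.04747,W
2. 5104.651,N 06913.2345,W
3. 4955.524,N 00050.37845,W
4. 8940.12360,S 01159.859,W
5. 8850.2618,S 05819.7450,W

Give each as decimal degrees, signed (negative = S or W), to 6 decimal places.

1. -15.788335, -108.434125
2. 51.077517, -69.220575
3. 49.925400, -0.839641
4. -89.668727, -11.997650
5. -88.837697, -58.329083

Point 1:
  Lat: split at 2 digits → 15° and 47.3001′; 15 + 47.3001/60 = 15.7883350
  S ⇒ negate
  Longitude: degrees = first 3 digits = 108, minutes = 26.04747; 108 + 26.04747/60 = 108.4341245
  W → negative
Point 2:
  Latitude: split at 2 digits → 51° and 4.651′; 51 + 4.651/60 = 51.0775167
  N ⇒ keep positive
  Lon: split at 3 digits → 069° and 13.2345′; 69 + 13.2345/60 = 69.2205750
  W → negative
Point 3:
  φ: split at 2 digits → 49° and 55.524′; 49 + 55.524/60 = 49.9254000
  N → positive
  Longitude: split at 3 digits → 000° and 50.37845′; 0 + 50.37845/60 = 0.8396408
  W → negative
Point 4:
  Latitude: split at 2 digits → 89° and 40.1236′; 89 + 40.1236/60 = 89.6687267
  S → negative
  Longitude: split at 3 digits → 011° and 59.859′; 11 + 59.859/60 = 11.9976500
  W → negative
Point 5:
  φ: degrees = first 2 digits = 88, minutes = 50.2618; 88 + 50.2618/60 = 88.8376967
  hemisphere S, so the sign is −
  λ: degrees = first 3 digits = 58, minutes = 19.745; 58 + 19.745/60 = 58.3290833
  W → negative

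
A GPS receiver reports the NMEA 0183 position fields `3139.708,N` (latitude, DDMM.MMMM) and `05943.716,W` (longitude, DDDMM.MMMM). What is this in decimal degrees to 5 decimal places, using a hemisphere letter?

31.66180° N, 59.72860° W

φ: degrees = first 2 digits = 31, minutes = 39.708; 31 + 39.708/60 = 31.661800
λ: degrees = first 3 digits = 59, minutes = 43.716; 59 + 43.716/60 = 59.728600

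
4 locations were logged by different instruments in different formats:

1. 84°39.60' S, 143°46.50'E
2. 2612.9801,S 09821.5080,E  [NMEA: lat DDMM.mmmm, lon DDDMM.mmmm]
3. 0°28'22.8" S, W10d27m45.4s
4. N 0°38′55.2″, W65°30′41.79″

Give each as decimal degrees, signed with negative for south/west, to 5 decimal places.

1. -84.66000, 143.77500
2. -26.21634, 98.35847
3. -0.47300, -10.46261
4. 0.64867, -65.51161

Point 1:
  Latitude: 39.6′ = 0.660000°; total 84.660000
  S → negative
  Lon: 46.5′ = 0.775000°; total 143.775000
  E ⇒ keep positive
Point 2:
  φ: degrees = first 2 digits = 26, minutes = 12.9801; 26 + 12.9801/60 = 26.216335
  S ⇒ negate
  λ: degrees = first 3 digits = 98, minutes = 21.508; 98 + 21.508/60 = 98.358467
  E ⇒ keep positive
Point 3:
  φ: 0° + 28/60 + 22.8/3600 = 0 + 0.466667 + 0.006333 = 0.473000
  S → negative
  λ: 10° + 27/60 + 45.4/3600 = 10 + 0.450000 + 0.012611 = 10.462611
  W ⇒ negate
Point 4:
  Lat: 0° + 38/60 + 55.2/3600 = 0 + 0.633333 + 0.015333 = 0.648667
  N → positive
  Longitude: 30′ + 41.79″ = 30.69650′; 65 + 30.69650/60 = 65.511608
  hemisphere W, so the sign is −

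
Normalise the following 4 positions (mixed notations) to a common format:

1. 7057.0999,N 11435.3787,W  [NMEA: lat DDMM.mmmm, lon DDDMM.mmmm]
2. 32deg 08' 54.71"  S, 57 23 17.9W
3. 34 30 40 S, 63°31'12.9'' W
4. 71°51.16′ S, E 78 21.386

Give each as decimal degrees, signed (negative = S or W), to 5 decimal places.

1. 70.95167, -114.58965
2. -32.14853, -57.38831
3. -34.51111, -63.52025
4. -71.85267, 78.35643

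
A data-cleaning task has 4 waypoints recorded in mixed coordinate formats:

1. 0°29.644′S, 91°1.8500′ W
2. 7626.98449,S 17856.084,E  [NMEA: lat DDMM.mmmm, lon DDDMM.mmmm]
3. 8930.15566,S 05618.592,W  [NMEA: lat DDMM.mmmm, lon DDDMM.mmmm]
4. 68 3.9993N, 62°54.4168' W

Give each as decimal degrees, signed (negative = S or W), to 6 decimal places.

1. -0.494067, -91.030833
2. -76.449742, 178.934733
3. -89.502594, -56.309867
4. 68.066655, -62.906947

Point 1:
  Latitude: 0 + 29.644/60 = 0.4940667
  hemisphere S, so the sign is −
  Longitude: 1.85′ = 0.030833°; total 91.0308333
  W → negative
Point 2:
  Lat: split at 2 digits → 76° and 26.98449′; 76 + 26.98449/60 = 76.4497415
  hemisphere S, so the sign is −
  Lon: degrees = first 3 digits = 178, minutes = 56.084; 178 + 56.084/60 = 178.9347333
  E → positive
Point 3:
  Lat: degrees = first 2 digits = 89, minutes = 30.15566; 89 + 30.15566/60 = 89.5025943
  hemisphere S, so the sign is −
  Lon: degrees = first 3 digits = 56, minutes = 18.592; 56 + 18.592/60 = 56.3098667
  hemisphere W, so the sign is −
Point 4:
  Lat: 3.9993′ = 0.066655°; total 68.0666550
  N → positive
  Longitude: 62 + 54.4168/60 = 62.9069467
  W → negative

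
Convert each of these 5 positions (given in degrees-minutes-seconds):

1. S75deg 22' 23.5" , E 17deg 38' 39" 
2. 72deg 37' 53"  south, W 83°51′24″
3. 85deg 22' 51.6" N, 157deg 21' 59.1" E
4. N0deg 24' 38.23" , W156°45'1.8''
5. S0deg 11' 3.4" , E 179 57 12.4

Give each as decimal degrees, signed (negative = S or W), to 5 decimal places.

1. -75.37319, 17.64417
2. -72.63139, -83.85667
3. 85.38100, 157.36642
4. 0.41062, -156.75050
5. -0.18428, 179.95344

Point 1:
  φ: 22′ + 23.5″ = 22.39167′; 75 + 22.39167/60 = 75.373194
  S → negative
  Longitude: 38′ + 39″ = 38.65000′; 17 + 38.65000/60 = 17.644167
  E ⇒ keep positive
Point 2:
  Lat: 72 + 37/60 + 53/3600 = 72.631389
  S → negative
  λ: 83 + 51/60 + 24/3600 = 83.856667
  hemisphere W, so the sign is −
Point 3:
  Latitude: 85 + 22/60 + 51.6/3600 = 85.381000
  N → positive
  Lon: 157° + 21/60 + 59.1/3600 = 157 + 0.350000 + 0.016417 = 157.366417
  E → positive
Point 4:
  φ: 0 + 24/60 + 38.23/3600 = 0.410619
  N ⇒ keep positive
  Lon: 156° + 45/60 + 1.8/3600 = 156 + 0.750000 + 0.000500 = 156.750500
  hemisphere W, so the sign is −
Point 5:
  Latitude: 0° + 11/60 + 3.4/3600 = 0 + 0.183333 + 0.000944 = 0.184278
  hemisphere S, so the sign is −
  Longitude: 57′ + 12.4″ = 57.20667′; 179 + 57.20667/60 = 179.953444
  E → positive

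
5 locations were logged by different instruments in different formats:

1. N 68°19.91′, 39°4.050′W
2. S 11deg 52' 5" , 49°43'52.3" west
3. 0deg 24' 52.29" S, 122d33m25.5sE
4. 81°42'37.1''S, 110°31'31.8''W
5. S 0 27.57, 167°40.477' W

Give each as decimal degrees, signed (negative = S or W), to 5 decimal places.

Point 1:
  Latitude: 68 + 19.91/60 = 68.331833
  N → positive
  λ: 4.05′ = 0.067500°; total 39.067500
  hemisphere W, so the sign is −
Point 2:
  Latitude: 11° + 52/60 + 5/3600 = 11 + 0.866667 + 0.001389 = 11.868056
  hemisphere S, so the sign is −
  λ: 49 + 43/60 + 52.3/3600 = 49.731194
  W → negative
Point 3:
  Lat: 0 + 24/60 + 52.29/3600 = 0.414525
  S ⇒ negate
  Longitude: 122 + 33/60 + 25.5/3600 = 122.557083
  E ⇒ keep positive
Point 4:
  φ: 42′ + 37.1″ = 42.61833′; 81 + 42.61833/60 = 81.710306
  S → negative
  Lon: 31′ + 31.8″ = 31.53000′; 110 + 31.53000/60 = 110.525500
  W → negative
Point 5:
  φ: 27.57′ = 0.459500°; total 0.459500
  S ⇒ negate
  Longitude: 40.477′ = 0.674617°; total 167.674617
  W → negative

1. 68.33183, -39.06750
2. -11.86806, -49.73119
3. -0.41453, 122.55708
4. -81.71031, -110.52550
5. -0.45950, -167.67462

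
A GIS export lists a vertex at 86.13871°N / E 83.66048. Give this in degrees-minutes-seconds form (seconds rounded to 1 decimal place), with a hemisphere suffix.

86°08′19.4″ N, 83°39′37.7″ E

Lat: 0.138710 × 60 = 8.32260′ → 8′, remainder × 60 = 19.356″
Lon: whole degrees 83; 39.62880′ → 39′ and 37.728″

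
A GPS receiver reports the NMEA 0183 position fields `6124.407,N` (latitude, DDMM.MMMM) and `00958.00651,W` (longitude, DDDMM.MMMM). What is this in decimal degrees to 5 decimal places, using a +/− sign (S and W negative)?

61.40678, -9.96678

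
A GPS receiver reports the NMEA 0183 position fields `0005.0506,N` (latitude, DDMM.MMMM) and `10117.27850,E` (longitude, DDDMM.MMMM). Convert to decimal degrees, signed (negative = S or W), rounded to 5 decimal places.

0.08418, 101.28798

Latitude: split at 2 digits → 00° and 5.0506′; 0 + 5.0506/60 = 0.084177
N → positive
Longitude: split at 3 digits → 101° and 17.2785′; 101 + 17.2785/60 = 101.287975
E → positive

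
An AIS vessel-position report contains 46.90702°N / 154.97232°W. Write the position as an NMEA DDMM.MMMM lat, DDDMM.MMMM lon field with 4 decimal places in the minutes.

4654.4212,N / 15458.3392,W

Latitude: minutes = (46.907020 − 46) × 60 = 54.421200
Longitude: 154° + 0.972320 × 60 = 154° 58.339200′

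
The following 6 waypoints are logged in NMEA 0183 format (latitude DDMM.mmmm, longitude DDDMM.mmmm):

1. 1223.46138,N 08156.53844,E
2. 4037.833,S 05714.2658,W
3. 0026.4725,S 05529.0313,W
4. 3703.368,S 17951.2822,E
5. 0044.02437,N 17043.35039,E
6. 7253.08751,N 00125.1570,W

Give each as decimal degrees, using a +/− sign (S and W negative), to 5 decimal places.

Point 1:
  Latitude: degrees = first 2 digits = 12, minutes = 23.46138; 12 + 23.46138/60 = 12.391023
  N ⇒ keep positive
  Longitude: degrees = first 3 digits = 81, minutes = 56.53844; 81 + 56.53844/60 = 81.942307
  E ⇒ keep positive
Point 2:
  φ: degrees = first 2 digits = 40, minutes = 37.833; 40 + 37.833/60 = 40.630550
  S → negative
  Lon: split at 3 digits → 057° and 14.2658′; 57 + 14.2658/60 = 57.237763
  W → negative
Point 3:
  φ: degrees = first 2 digits = 0, minutes = 26.4725; 0 + 26.4725/60 = 0.441208
  S ⇒ negate
  λ: split at 3 digits → 055° and 29.0313′; 55 + 29.0313/60 = 55.483855
  hemisphere W, so the sign is −
Point 4:
  Latitude: degrees = first 2 digits = 37, minutes = 3.368; 37 + 3.368/60 = 37.056133
  S → negative
  Lon: degrees = first 3 digits = 179, minutes = 51.2822; 179 + 51.2822/60 = 179.854703
  E → positive
Point 5:
  Lat: degrees = first 2 digits = 0, minutes = 44.02437; 0 + 44.02437/60 = 0.733740
  N ⇒ keep positive
  Longitude: split at 3 digits → 170° and 43.35039′; 170 + 43.35039/60 = 170.722507
  E ⇒ keep positive
Point 6:
  φ: split at 2 digits → 72° and 53.08751′; 72 + 53.08751/60 = 72.884792
  N → positive
  Longitude: degrees = first 3 digits = 1, minutes = 25.157; 1 + 25.157/60 = 1.419283
  W → negative

1. 12.39102, 81.94231
2. -40.63055, -57.23776
3. -0.44121, -55.48386
4. -37.05613, 179.85470
5. 0.73374, 170.72251
6. 72.88479, -1.41928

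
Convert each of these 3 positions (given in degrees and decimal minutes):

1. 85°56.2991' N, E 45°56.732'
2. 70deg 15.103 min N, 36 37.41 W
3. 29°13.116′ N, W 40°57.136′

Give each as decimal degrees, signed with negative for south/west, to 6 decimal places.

Point 1:
  φ: 85 + 56.2991/60 = 85.9383183
  N ⇒ keep positive
  Lon: 45 + 56.732/60 = 45.9455333
  E → positive
Point 2:
  Latitude: 70 + 15.103/60 = 70.2517167
  N ⇒ keep positive
  λ: 36 + 37.41/60 = 36.6235000
  W ⇒ negate
Point 3:
  Lat: 13.116′ = 0.218600°; total 29.2186000
  N → positive
  λ: 57.136′ = 0.952267°; total 40.9522667
  hemisphere W, so the sign is −

1. 85.938318, 45.945533
2. 70.251717, -36.623500
3. 29.218600, -40.952267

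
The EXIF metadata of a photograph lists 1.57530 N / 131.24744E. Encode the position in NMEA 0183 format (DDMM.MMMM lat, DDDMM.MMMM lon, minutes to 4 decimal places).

φ: fractional part 0.575300 → 34.518000 minutes
λ: minutes = (131.247440 − 131) × 60 = 14.846400

0134.5180,N / 13114.8464,E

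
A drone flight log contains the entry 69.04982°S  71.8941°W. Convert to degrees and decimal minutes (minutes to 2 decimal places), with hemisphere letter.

69° 2.99′ S, 71° 53.65′ W

φ: 69° + 0.049820 × 60 = 69° 2.9892′
λ: fractional part 0.894100 → 53.6460 minutes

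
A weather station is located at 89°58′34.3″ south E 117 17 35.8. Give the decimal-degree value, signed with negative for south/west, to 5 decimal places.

-89.97619, 117.29328

Latitude: 89 + 58/60 + 34.3/3600 = 89.976194
S → negative
Longitude: 117° + 17/60 + 35.8/3600 = 117 + 0.283333 + 0.009944 = 117.293278
E → positive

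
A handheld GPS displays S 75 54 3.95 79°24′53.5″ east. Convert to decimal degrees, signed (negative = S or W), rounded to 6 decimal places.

φ: 75 + 54/60 + 3.95/3600 = 75.9010972
S → negative
λ: 79 + 24/60 + 53.5/3600 = 79.4148611
E → positive

-75.901097, 79.414861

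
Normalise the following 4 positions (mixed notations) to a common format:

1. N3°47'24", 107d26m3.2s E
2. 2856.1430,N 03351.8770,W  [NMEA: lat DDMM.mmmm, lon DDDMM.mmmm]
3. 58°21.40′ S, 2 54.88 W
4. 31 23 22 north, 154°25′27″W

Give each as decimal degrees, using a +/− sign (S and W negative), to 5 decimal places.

1. 3.79000, 107.43422
2. 28.93572, -33.86462
3. -58.35667, -2.91467
4. 31.38944, -154.42417

Point 1:
  Lat: 3° + 47/60 + 24/3600 = 3 + 0.783333 + 0.006667 = 3.790000
  N → positive
  λ: 26′ + 3.2″ = 26.05333′; 107 + 26.05333/60 = 107.434222
  E → positive
Point 2:
  Latitude: split at 2 digits → 28° and 56.143′; 28 + 56.143/60 = 28.935717
  N → positive
  Longitude: degrees = first 3 digits = 33, minutes = 51.877; 33 + 51.877/60 = 33.864617
  W → negative
Point 3:
  Lat: 21.4′ = 0.356667°; total 58.356667
  S → negative
  Longitude: 2 + 54.88/60 = 2.914667
  W → negative
Point 4:
  Latitude: 23′ + 22″ = 23.36667′; 31 + 23.36667/60 = 31.389444
  N → positive
  Lon: 154 + 25/60 + 27/3600 = 154.424167
  hemisphere W, so the sign is −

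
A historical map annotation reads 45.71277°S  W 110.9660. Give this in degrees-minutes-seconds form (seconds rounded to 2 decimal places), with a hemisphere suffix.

φ: whole degrees 45; 42.76620′ → 42′ and 45.9720″
λ: 0.966000° → 57.96000′; 0.96000 × 60 = 57.6000″

45°42′45.97″ S, 110°57′57.60″ W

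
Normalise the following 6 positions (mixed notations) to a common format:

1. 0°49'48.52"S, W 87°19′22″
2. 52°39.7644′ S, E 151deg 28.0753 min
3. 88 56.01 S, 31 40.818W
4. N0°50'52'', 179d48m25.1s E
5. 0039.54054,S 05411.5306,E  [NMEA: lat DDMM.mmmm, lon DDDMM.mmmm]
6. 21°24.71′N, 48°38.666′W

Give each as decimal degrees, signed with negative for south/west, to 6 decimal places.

1. -0.830144, -87.322778
2. -52.662740, 151.467922
3. -88.933500, -31.680300
4. 0.847778, 179.806972
5. -0.659009, 54.192177
6. 21.411833, -48.644433

Point 1:
  φ: 0° + 49/60 + 48.52/3600 = 0 + 0.816667 + 0.013478 = 0.8301444
  S ⇒ negate
  Lon: 87 + 19/60 + 22/3600 = 87.3227778
  W ⇒ negate
Point 2:
  φ: 52 + 39.7644/60 = 52.6627400
  S → negative
  λ: 151 + 28.0753/60 = 151.4679217
  E → positive
Point 3:
  Lat: 88 + 56.01/60 = 88.9335000
  S → negative
  λ: 40.818′ = 0.680300°; total 31.6803000
  W ⇒ negate
Point 4:
  φ: 0 + 50/60 + 52/3600 = 0.8477778
  N → positive
  λ: 179 + 48/60 + 25.1/3600 = 179.8069722
  E → positive
Point 5:
  Lat: degrees = first 2 digits = 0, minutes = 39.54054; 0 + 39.54054/60 = 0.6590090
  S → negative
  λ: degrees = first 3 digits = 54, minutes = 11.5306; 54 + 11.5306/60 = 54.1921767
  E ⇒ keep positive
Point 6:
  Latitude: 21 + 24.71/60 = 21.4118333
  N ⇒ keep positive
  Longitude: 38.666′ = 0.644433°; total 48.6444333
  W → negative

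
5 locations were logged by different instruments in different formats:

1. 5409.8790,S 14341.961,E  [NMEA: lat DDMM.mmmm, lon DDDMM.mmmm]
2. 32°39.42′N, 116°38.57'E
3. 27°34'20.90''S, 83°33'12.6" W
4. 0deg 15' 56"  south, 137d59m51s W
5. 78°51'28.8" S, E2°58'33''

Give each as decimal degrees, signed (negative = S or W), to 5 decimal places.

Point 1:
  Lat: split at 2 digits → 54° and 9.879′; 54 + 9.879/60 = 54.164650
  hemisphere S, so the sign is −
  Longitude: split at 3 digits → 143° and 41.961′; 143 + 41.961/60 = 143.699350
  E → positive
Point 2:
  φ: 39.42′ = 0.657000°; total 32.657000
  N → positive
  Lon: 38.57′ = 0.642833°; total 116.642833
  E → positive
Point 3:
  Latitude: 34′ + 20.9″ = 34.34833′; 27 + 34.34833/60 = 27.572472
  S ⇒ negate
  λ: 33′ + 12.6″ = 33.21000′; 83 + 33.21000/60 = 83.553500
  W → negative
Point 4:
  Lat: 15′ + 56″ = 15.93333′; 0 + 15.93333/60 = 0.265556
  S → negative
  Lon: 137° + 59/60 + 51/3600 = 137 + 0.983333 + 0.014167 = 137.997500
  W ⇒ negate
Point 5:
  Latitude: 78° + 51/60 + 28.8/3600 = 78 + 0.850000 + 0.008000 = 78.858000
  hemisphere S, so the sign is −
  Lon: 2 + 58/60 + 33/3600 = 2.975833
  E ⇒ keep positive

1. -54.16465, 143.69935
2. 32.65700, 116.64283
3. -27.57247, -83.55350
4. -0.26556, -137.99750
5. -78.85800, 2.97583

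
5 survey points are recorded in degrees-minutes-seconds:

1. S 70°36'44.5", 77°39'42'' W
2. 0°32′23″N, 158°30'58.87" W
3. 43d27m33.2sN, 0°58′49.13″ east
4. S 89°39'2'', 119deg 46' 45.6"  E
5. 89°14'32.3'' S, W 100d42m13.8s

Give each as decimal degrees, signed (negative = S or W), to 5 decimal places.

Point 1:
  Lat: 70 + 36/60 + 44.5/3600 = 70.612361
  hemisphere S, so the sign is −
  λ: 77° + 39/60 + 42/3600 = 77 + 0.650000 + 0.011667 = 77.661667
  W → negative
Point 2:
  φ: 32′ + 23″ = 32.38333′; 0 + 32.38333/60 = 0.539722
  N ⇒ keep positive
  Lon: 158 + 30/60 + 58.87/3600 = 158.516353
  hemisphere W, so the sign is −
Point 3:
  Latitude: 43° + 27/60 + 33.2/3600 = 43 + 0.450000 + 0.009222 = 43.459222
  N ⇒ keep positive
  Longitude: 0 + 58/60 + 49.13/3600 = 0.980314
  E ⇒ keep positive
Point 4:
  φ: 89° + 39/60 + 2/3600 = 89 + 0.650000 + 0.000556 = 89.650556
  S → negative
  Longitude: 119° + 46/60 + 45.6/3600 = 119 + 0.766667 + 0.012667 = 119.779333
  E ⇒ keep positive
Point 5:
  φ: 89 + 14/60 + 32.3/3600 = 89.242306
  hemisphere S, so the sign is −
  Longitude: 100° + 42/60 + 13.8/3600 = 100 + 0.700000 + 0.003833 = 100.703833
  W → negative

1. -70.61236, -77.66167
2. 0.53972, -158.51635
3. 43.45922, 0.98031
4. -89.65056, 119.77933
5. -89.24231, -100.70383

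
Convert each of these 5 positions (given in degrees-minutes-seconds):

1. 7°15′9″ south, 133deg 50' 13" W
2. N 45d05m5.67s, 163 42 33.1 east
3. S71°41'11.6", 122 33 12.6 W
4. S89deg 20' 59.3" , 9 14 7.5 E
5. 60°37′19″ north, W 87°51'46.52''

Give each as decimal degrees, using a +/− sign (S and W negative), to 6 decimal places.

Point 1:
  Lat: 7 + 15/60 + 9/3600 = 7.2525000
  S ⇒ negate
  λ: 133 + 50/60 + 13/3600 = 133.8369444
  W ⇒ negate
Point 2:
  Lat: 45° + 5/60 + 5.67/3600 = 45 + 0.083333 + 0.001575 = 45.0849083
  N → positive
  λ: 42′ + 33.1″ = 42.55167′; 163 + 42.55167/60 = 163.7091944
  E → positive
Point 3:
  Lat: 71° + 41/60 + 11.6/3600 = 71 + 0.683333 + 0.003222 = 71.6865556
  S → negative
  Longitude: 122 + 33/60 + 12.6/3600 = 122.5535000
  W ⇒ negate
Point 4:
  Lat: 20′ + 59.3″ = 20.98833′; 89 + 20.98833/60 = 89.3498056
  hemisphere S, so the sign is −
  λ: 9 + 14/60 + 7.5/3600 = 9.2354167
  E ⇒ keep positive
Point 5:
  Latitude: 37′ + 19″ = 37.31667′; 60 + 37.31667/60 = 60.6219444
  N ⇒ keep positive
  λ: 87° + 51/60 + 46.52/3600 = 87 + 0.850000 + 0.012922 = 87.8629222
  W → negative

1. -7.252500, -133.836944
2. 45.084908, 163.709194
3. -71.686556, -122.553500
4. -89.349806, 9.235417
5. 60.621944, -87.862922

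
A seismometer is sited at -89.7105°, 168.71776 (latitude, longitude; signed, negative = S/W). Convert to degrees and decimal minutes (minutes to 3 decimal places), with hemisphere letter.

89° 42.630′ S, 168° 43.066′ E

Latitude is negative → S; |value| = 89.710500
Lat: minutes = (89.710500 − 89) × 60 = 42.63000
λ: minutes = (168.717760 − 168) × 60 = 43.06560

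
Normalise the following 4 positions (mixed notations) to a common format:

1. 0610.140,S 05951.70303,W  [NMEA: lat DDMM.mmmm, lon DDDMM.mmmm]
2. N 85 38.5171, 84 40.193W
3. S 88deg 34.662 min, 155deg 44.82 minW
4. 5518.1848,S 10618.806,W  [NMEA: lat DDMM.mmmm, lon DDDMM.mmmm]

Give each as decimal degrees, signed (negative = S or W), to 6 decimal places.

Point 1:
  φ: degrees = first 2 digits = 6, minutes = 10.14; 6 + 10.14/60 = 6.1690000
  S ⇒ negate
  λ: split at 3 digits → 059° and 51.70303′; 59 + 51.70303/60 = 59.8617172
  W ⇒ negate
Point 2:
  φ: 38.5171′ = 0.641952°; total 85.6419517
  N ⇒ keep positive
  Longitude: 84 + 40.193/60 = 84.6698833
  hemisphere W, so the sign is −
Point 3:
  φ: 34.662′ = 0.577700°; total 88.5777000
  S → negative
  Longitude: 44.82′ = 0.747000°; total 155.7470000
  W → negative
Point 4:
  φ: degrees = first 2 digits = 55, minutes = 18.1848; 55 + 18.1848/60 = 55.3030800
  S → negative
  Longitude: split at 3 digits → 106° and 18.806′; 106 + 18.806/60 = 106.3134333
  hemisphere W, so the sign is −

1. -6.169000, -59.861717
2. 85.641952, -84.669883
3. -88.577700, -155.747000
4. -55.303080, -106.313433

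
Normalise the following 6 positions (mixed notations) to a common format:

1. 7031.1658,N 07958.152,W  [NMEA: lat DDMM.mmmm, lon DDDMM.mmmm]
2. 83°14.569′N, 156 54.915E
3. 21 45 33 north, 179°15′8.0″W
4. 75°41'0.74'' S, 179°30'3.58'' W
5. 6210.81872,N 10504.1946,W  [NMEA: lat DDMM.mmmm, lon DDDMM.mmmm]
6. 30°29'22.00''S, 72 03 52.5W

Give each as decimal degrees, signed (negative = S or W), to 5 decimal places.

Point 1:
  Lat: degrees = first 2 digits = 70, minutes = 31.1658; 70 + 31.1658/60 = 70.519430
  N → positive
  λ: degrees = first 3 digits = 79, minutes = 58.152; 79 + 58.152/60 = 79.969200
  W ⇒ negate
Point 2:
  Lat: 14.569′ = 0.242817°; total 83.242817
  N ⇒ keep positive
  Longitude: 156 + 54.915/60 = 156.915250
  E ⇒ keep positive
Point 3:
  Lat: 21 + 45/60 + 33/3600 = 21.759167
  N ⇒ keep positive
  Longitude: 15′ + 8″ = 15.13333′; 179 + 15.13333/60 = 179.252222
  W → negative
Point 4:
  Lat: 41′ + 0.74″ = 41.01233′; 75 + 41.01233/60 = 75.683539
  S ⇒ negate
  Longitude: 30′ + 3.58″ = 30.05967′; 179 + 30.05967/60 = 179.500994
  W → negative
Point 5:
  φ: degrees = first 2 digits = 62, minutes = 10.81872; 62 + 10.81872/60 = 62.180312
  N ⇒ keep positive
  λ: degrees = first 3 digits = 105, minutes = 4.1946; 105 + 4.1946/60 = 105.069910
  W ⇒ negate
Point 6:
  Latitude: 30 + 29/60 + 22/3600 = 30.489444
  hemisphere S, so the sign is −
  Longitude: 72° + 3/60 + 52.5/3600 = 72 + 0.050000 + 0.014583 = 72.064583
  W ⇒ negate

1. 70.51943, -79.96920
2. 83.24282, 156.91525
3. 21.75917, -179.25222
4. -75.68354, -179.50099
5. 62.18031, -105.06991
6. -30.48944, -72.06458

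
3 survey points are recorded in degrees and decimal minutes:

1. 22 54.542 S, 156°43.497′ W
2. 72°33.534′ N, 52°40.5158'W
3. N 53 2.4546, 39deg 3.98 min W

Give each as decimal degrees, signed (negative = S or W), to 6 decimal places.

1. -22.909033, -156.724950
2. 72.558900, -52.675263
3. 53.040910, -39.066333

Point 1:
  Latitude: 22 + 54.542/60 = 22.9090333
  hemisphere S, so the sign is −
  Longitude: 43.497′ = 0.724950°; total 156.7249500
  W ⇒ negate
Point 2:
  Latitude: 33.534′ = 0.558900°; total 72.5589000
  N → positive
  Longitude: 40.5158′ = 0.675263°; total 52.6752633
  W ⇒ negate
Point 3:
  φ: 2.4546′ = 0.040910°; total 53.0409100
  N → positive
  λ: 39 + 3.98/60 = 39.0663333
  W ⇒ negate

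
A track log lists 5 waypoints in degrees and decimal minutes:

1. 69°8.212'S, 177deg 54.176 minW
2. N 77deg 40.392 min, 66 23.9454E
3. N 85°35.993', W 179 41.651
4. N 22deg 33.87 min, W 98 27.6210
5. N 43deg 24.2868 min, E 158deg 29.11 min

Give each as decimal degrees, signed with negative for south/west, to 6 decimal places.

1. -69.136867, -177.902933
2. 77.673200, 66.399090
3. 85.599883, -179.694183
4. 22.564500, -98.460350
5. 43.404780, 158.485167

Point 1:
  Latitude: 8.212′ = 0.136867°; total 69.1368667
  S ⇒ negate
  λ: 177 + 54.176/60 = 177.9029333
  hemisphere W, so the sign is −
Point 2:
  Latitude: 40.392′ = 0.673200°; total 77.6732000
  N → positive
  λ: 66 + 23.9454/60 = 66.3990900
  E → positive
Point 3:
  Lat: 35.993′ = 0.599883°; total 85.5998833
  N → positive
  Lon: 41.651′ = 0.694183°; total 179.6941833
  W → negative
Point 4:
  φ: 33.87′ = 0.564500°; total 22.5645000
  N → positive
  λ: 98 + 27.621/60 = 98.4603500
  W → negative
Point 5:
  Lat: 24.2868′ = 0.404780°; total 43.4047800
  N ⇒ keep positive
  λ: 29.11′ = 0.485167°; total 158.4851667
  E → positive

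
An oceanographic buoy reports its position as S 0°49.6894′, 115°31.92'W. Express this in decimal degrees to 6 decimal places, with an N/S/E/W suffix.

Lat: 0 + 49.6894/60 = 0.8281567
λ: 115 + 31.92/60 = 115.5320000

0.828157° S, 115.532000° W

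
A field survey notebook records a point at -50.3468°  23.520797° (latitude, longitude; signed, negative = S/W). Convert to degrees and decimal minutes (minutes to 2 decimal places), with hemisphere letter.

50° 20.81′ S, 23° 31.25′ E

Latitude is negative → S; |value| = 50.346800
Latitude: minutes = (50.346800 − 50) × 60 = 20.8080
λ: minutes = (23.520797 − 23) × 60 = 31.2478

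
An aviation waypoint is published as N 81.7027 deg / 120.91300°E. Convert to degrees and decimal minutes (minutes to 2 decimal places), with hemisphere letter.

81° 42.16′ N, 120° 54.78′ E

Lat: 81° + 0.702700 × 60 = 81° 42.1620′
λ: minutes = (120.913000 − 120) × 60 = 54.7800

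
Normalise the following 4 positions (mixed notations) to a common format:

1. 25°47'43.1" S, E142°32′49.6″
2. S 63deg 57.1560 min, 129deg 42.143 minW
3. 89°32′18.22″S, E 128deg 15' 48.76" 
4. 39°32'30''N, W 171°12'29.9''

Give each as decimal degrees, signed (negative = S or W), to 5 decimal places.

Point 1:
  Lat: 25 + 47/60 + 43.1/3600 = 25.795306
  S ⇒ negate
  Lon: 142° + 32/60 + 49.6/3600 = 142 + 0.533333 + 0.013778 = 142.547111
  E → positive
Point 2:
  Lat: 57.156′ = 0.952600°; total 63.952600
  S → negative
  Lon: 42.143′ = 0.702383°; total 129.702383
  W → negative
Point 3:
  Lat: 89° + 32/60 + 18.22/3600 = 89 + 0.533333 + 0.005061 = 89.538394
  S ⇒ negate
  Longitude: 128 + 15/60 + 48.76/3600 = 128.263544
  E → positive
Point 4:
  Lat: 32′ + 30″ = 32.50000′; 39 + 32.50000/60 = 39.541667
  N → positive
  Lon: 171 + 12/60 + 29.9/3600 = 171.208306
  hemisphere W, so the sign is −

1. -25.79531, 142.54711
2. -63.95260, -129.70238
3. -89.53839, 128.26354
4. 39.54167, -171.20831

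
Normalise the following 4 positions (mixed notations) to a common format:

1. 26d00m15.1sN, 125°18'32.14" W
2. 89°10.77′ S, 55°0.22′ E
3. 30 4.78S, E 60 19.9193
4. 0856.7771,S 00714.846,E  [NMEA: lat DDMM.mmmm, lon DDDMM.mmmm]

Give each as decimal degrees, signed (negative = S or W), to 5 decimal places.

1. 26.00419, -125.30893
2. -89.17950, 55.00367
3. -30.07967, 60.33199
4. -8.94629, 7.24743

Point 1:
  Latitude: 0′ + 15.1″ = 0.25167′; 26 + 0.25167/60 = 26.004194
  N ⇒ keep positive
  Longitude: 125° + 18/60 + 32.14/3600 = 125 + 0.300000 + 0.008928 = 125.308928
  hemisphere W, so the sign is −
Point 2:
  Latitude: 89 + 10.77/60 = 89.179500
  hemisphere S, so the sign is −
  λ: 0.22′ = 0.003667°; total 55.003667
  E ⇒ keep positive
Point 3:
  Latitude: 30 + 4.78/60 = 30.079667
  hemisphere S, so the sign is −
  λ: 19.9193′ = 0.331988°; total 60.331988
  E ⇒ keep positive
Point 4:
  φ: split at 2 digits → 08° and 56.7771′; 8 + 56.7771/60 = 8.946285
  S ⇒ negate
  λ: split at 3 digits → 007° and 14.846′; 7 + 14.846/60 = 7.247433
  E ⇒ keep positive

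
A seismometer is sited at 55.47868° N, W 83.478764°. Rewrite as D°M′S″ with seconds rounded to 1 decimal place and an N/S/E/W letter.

Latitude: 0.478680 × 60 = 28.72080′ → 28′, remainder × 60 = 43.248″
Longitude: 0.478764° → 28.72584′; 0.72584 × 60 = 43.550″

55°28′43.2″ N, 83°28′43.6″ W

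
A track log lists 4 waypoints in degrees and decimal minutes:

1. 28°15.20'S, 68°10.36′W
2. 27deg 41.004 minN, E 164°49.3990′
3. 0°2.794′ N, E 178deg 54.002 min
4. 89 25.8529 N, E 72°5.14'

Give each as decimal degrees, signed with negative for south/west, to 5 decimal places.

Point 1:
  Latitude: 28 + 15.2/60 = 28.253333
  S → negative
  Longitude: 10.36′ = 0.172667°; total 68.172667
  W → negative
Point 2:
  Latitude: 41.004′ = 0.683400°; total 27.683400
  N ⇒ keep positive
  Lon: 164 + 49.399/60 = 164.823317
  E ⇒ keep positive
Point 3:
  φ: 0 + 2.794/60 = 0.046567
  N ⇒ keep positive
  Lon: 54.002′ = 0.900033°; total 178.900033
  E ⇒ keep positive
Point 4:
  Latitude: 25.8529′ = 0.430882°; total 89.430882
  N ⇒ keep positive
  Longitude: 72 + 5.14/60 = 72.085667
  E ⇒ keep positive

1. -28.25333, -68.17267
2. 27.68340, 164.82332
3. 0.04657, 178.90003
4. 89.43088, 72.08567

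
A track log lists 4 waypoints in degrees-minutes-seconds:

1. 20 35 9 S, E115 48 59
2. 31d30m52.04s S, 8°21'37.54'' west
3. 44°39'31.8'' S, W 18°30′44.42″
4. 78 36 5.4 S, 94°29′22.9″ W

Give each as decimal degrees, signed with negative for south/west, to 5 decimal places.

1. -20.58583, 115.81639
2. -31.51446, -8.36043
3. -44.65883, -18.51234
4. -78.60150, -94.48969

Point 1:
  Latitude: 35′ + 9″ = 35.15000′; 20 + 35.15000/60 = 20.585833
  hemisphere S, so the sign is −
  Lon: 48′ + 59″ = 48.98333′; 115 + 48.98333/60 = 115.816389
  E ⇒ keep positive
Point 2:
  φ: 31 + 30/60 + 52.04/3600 = 31.514456
  S → negative
  Lon: 8° + 21/60 + 37.54/3600 = 8 + 0.350000 + 0.010428 = 8.360428
  W ⇒ negate
Point 3:
  φ: 39′ + 31.8″ = 39.53000′; 44 + 39.53000/60 = 44.658833
  hemisphere S, so the sign is −
  Longitude: 18° + 30/60 + 44.42/3600 = 18 + 0.500000 + 0.012339 = 18.512339
  W → negative
Point 4:
  Lat: 78° + 36/60 + 5.4/3600 = 78 + 0.600000 + 0.001500 = 78.601500
  hemisphere S, so the sign is −
  Longitude: 94 + 29/60 + 22.9/3600 = 94.489694
  hemisphere W, so the sign is −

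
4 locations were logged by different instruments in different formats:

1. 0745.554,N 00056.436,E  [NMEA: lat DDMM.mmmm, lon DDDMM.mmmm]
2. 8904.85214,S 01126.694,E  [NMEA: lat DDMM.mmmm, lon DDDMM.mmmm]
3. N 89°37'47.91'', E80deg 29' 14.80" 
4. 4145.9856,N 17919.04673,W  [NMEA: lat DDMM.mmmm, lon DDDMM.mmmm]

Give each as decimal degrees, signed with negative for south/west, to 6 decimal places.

Point 1:
  Lat: degrees = first 2 digits = 7, minutes = 45.554; 7 + 45.554/60 = 7.7592333
  N → positive
  λ: degrees = first 3 digits = 0, minutes = 56.436; 0 + 56.436/60 = 0.9406000
  E ⇒ keep positive
Point 2:
  Latitude: split at 2 digits → 89° and 4.85214′; 89 + 4.85214/60 = 89.0808690
  hemisphere S, so the sign is −
  Lon: split at 3 digits → 011° and 26.694′; 11 + 26.694/60 = 11.4449000
  E → positive
Point 3:
  φ: 89 + 37/60 + 47.91/3600 = 89.6299750
  N → positive
  Lon: 29′ + 14.8″ = 29.24667′; 80 + 29.24667/60 = 80.4874444
  E → positive
Point 4:
  Lat: split at 2 digits → 41° and 45.9856′; 41 + 45.9856/60 = 41.7664267
  N ⇒ keep positive
  λ: split at 3 digits → 179° and 19.04673′; 179 + 19.04673/60 = 179.3174455
  hemisphere W, so the sign is −

1. 7.759233, 0.940600
2. -89.080869, 11.444900
3. 89.629975, 80.487444
4. 41.766427, -179.317446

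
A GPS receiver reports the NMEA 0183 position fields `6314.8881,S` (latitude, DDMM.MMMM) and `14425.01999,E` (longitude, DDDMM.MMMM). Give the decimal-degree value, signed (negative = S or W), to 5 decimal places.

Lat: split at 2 digits → 63° and 14.8881′; 63 + 14.8881/60 = 63.248135
S → negative
Longitude: degrees = first 3 digits = 144, minutes = 25.01999; 144 + 25.01999/60 = 144.417000
E → positive

-63.24814, 144.41700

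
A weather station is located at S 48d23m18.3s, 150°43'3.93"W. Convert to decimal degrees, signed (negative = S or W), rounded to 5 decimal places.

-48.38842, -150.71776

φ: 48 + 23/60 + 18.3/3600 = 48.388417
S → negative
λ: 150° + 43/60 + 3.93/3600 = 150 + 0.716667 + 0.001092 = 150.717758
W ⇒ negate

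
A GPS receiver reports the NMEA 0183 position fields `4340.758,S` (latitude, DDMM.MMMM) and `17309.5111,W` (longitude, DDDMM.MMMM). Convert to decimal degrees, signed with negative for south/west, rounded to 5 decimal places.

Lat: degrees = first 2 digits = 43, minutes = 40.758; 43 + 40.758/60 = 43.679300
hemisphere S, so the sign is −
λ: split at 3 digits → 173° and 9.5111′; 173 + 9.5111/60 = 173.158518
W ⇒ negate

-43.67930, -173.15852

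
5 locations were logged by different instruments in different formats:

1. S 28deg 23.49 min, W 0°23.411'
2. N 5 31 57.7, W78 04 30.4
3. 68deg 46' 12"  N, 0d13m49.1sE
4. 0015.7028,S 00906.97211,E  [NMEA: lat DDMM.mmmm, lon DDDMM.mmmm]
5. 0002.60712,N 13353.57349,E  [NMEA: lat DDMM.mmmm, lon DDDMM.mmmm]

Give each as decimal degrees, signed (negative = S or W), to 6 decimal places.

Point 1:
  Lat: 28 + 23.49/60 = 28.3915000
  S ⇒ negate
  Lon: 23.411′ = 0.390183°; total 0.3901833
  W ⇒ negate
Point 2:
  Latitude: 31′ + 57.7″ = 31.96167′; 5 + 31.96167/60 = 5.5326944
  N ⇒ keep positive
  Longitude: 4′ + 30.4″ = 4.50667′; 78 + 4.50667/60 = 78.0751111
  W ⇒ negate
Point 3:
  Latitude: 68 + 46/60 + 12/3600 = 68.7700000
  N ⇒ keep positive
  Lon: 0 + 13/60 + 49.1/3600 = 0.2303056
  E → positive
Point 4:
  Latitude: split at 2 digits → 00° and 15.7028′; 0 + 15.7028/60 = 0.2617133
  S → negative
  Lon: split at 3 digits → 009° and 6.97211′; 9 + 6.97211/60 = 9.1162018
  E → positive
Point 5:
  Lat: split at 2 digits → 00° and 2.60712′; 0 + 2.60712/60 = 0.0434520
  N → positive
  Longitude: split at 3 digits → 133° and 53.57349′; 133 + 53.57349/60 = 133.8928915
  E ⇒ keep positive

1. -28.391500, -0.390183
2. 5.532694, -78.075111
3. 68.770000, 0.230306
4. -0.261713, 9.116202
5. 0.043452, 133.892892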